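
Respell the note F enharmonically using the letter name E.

E#

Plain E sits 1 semitone below F, so on the letter E the same pitch needs a sharp: E#.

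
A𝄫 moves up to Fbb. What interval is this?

Counting letters A–B–C–D–E–F gives a sixth.
Abb→Fbb = 8 semitones, 1 narrower than the major sixth (9), so minor.

minor sixth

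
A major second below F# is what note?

F down a major second is Eb, so the target letter is E.
From F#, a major second is 2 semitones down: E.

E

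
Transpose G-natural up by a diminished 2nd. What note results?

A second above G lands on the letter A.
A diminished second spans 0 semitones, so G moves to pitch class 7. On the letter A that is Abb.

Abb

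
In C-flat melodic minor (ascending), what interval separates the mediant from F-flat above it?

major second

The mediant of Cb melodic minor (ascending) is Ebb.
Ebb up to Fb: letters E→F make it a second; 2 semitones makes it major.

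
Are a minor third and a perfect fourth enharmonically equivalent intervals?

No

A minor third spans 3 semitones; a perfect fourth spans 5.
The spans differ, so they are not enharmonic equivalents.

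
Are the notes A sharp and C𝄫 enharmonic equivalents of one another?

A# = pitch class 10 and Cbb = pitch class 10 — the same pitch class, so they are enharmonic equivalents.

Yes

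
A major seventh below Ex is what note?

F##

E down a major seventh is F, so the target letter is F.
From E##, a major seventh is 11 semitones down: F##.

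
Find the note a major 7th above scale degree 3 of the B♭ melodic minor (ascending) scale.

C

Scale degree 3 of Bb melodic minor (ascending) is Db.
A major seventh (11 semitones) above Db lands on the letter C, giving C.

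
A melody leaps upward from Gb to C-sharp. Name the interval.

doubly augmented fourth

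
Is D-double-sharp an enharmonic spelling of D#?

No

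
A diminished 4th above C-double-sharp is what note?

F#

A fourth above C lands on the letter F.
A diminished fourth spans 4 semitones, so C## moves to pitch class 6. On the letter F that is F#.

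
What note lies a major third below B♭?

Gb

B down a major third is G, so the target letter is G.
From Bb, a major third is 4 semitones down: Gb.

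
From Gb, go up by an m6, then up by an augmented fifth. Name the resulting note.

A minor sixth up from Gb is Ebb (letter E, 8 semitones up).
An augmented fifth up from Ebb is Bb (letter B, 8 semitones up).

Bb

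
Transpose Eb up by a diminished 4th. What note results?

A fourth above E lands on the letter A.
A diminished fourth spans 4 semitones, so Eb moves to pitch class 7. On the letter A that is Abb.

Abb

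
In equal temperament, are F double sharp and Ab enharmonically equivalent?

Two spellings are enharmonically equivalent only if they share a pitch class.
Here F## → 7, Ab → 8; 7 ≠ 8, so they are not.

No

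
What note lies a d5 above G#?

D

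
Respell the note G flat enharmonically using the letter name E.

Plain E sits 2 semitones below Gb, so on the letter E the same pitch needs a double sharp: E##.

E##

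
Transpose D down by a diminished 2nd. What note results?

C##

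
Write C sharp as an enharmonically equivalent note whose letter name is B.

B##

C# is pitch class 1. The letter B alone is pitch class 11.
To reach pitch class 1 from B requires an offset of +2 semitones, i.e. double sharp: B##.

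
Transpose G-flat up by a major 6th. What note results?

G up a major sixth is E, so the target letter is E.
From Gb, a major sixth is 9 semitones up: Eb.

Eb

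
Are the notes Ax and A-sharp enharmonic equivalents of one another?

No

Two spellings are enharmonically equivalent only if they share a pitch class.
Here A## → 11, A# → 10; 10 ≠ 11, so they are not.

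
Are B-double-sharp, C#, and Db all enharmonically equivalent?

Yes

B## is pitch class 1; C# is pitch class 1; Db is pitch class 1.
All spellings map to pitch class 1, so they are enharmonically equivalent.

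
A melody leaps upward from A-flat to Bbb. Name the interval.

The letter names run A→B, a span of 1 letter step, so the interval is some kind of second.
Ab to Bbb is 1 semitone. A major second is 2, so 1 makes it minor.

minor second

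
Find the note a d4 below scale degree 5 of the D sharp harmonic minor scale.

Scale degree 5 of D# harmonic minor is A#.
A diminished fourth (4 semitones) below A# lands on the letter E, giving E##.

E##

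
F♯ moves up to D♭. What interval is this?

Counting letters F–G–A–B–C–D gives a sixth.
F#→Db = 7 semitones, 2 narrower than the major sixth (9), so diminished.

diminished sixth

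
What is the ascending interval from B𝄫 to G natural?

augmented sixth

Counting letters B–C–D–E–F–G gives a sixth.
Bbb→G = 10 semitones, 1 wider than the major sixth (9), so augmented.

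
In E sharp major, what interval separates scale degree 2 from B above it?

Scale degree 2 of E# major is F##.
F## up to B: letters F→B make it a fourth; 4 semitones makes it diminished.

diminished fourth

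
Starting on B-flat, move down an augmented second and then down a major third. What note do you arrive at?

An augmented second down from Bb is Abb (letter A, 3 semitones down).
A major third down from Abb is Fbb (letter F, 4 semitones down).

Fbb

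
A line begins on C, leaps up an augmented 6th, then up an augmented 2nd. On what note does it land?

An augmented sixth up from C is A# (letter A, 10 semitones up).
An augmented second up from A# is B## (letter B, 3 semitones up).

B##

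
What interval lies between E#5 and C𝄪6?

The letter names run E→C, a span of 5 letter steps, so the interval is some kind of sixth.
E# to C## is 9 semitones. A major sixth is 9, so 9 makes it major.

major sixth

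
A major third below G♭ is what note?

Ebb

A third below G lands on the letter E.
A major third spans 4 semitones, so Gb moves to pitch class 2. On the letter E that is Ebb.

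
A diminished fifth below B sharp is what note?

A fifth below B lands on the letter E.
A diminished fifth spans 6 semitones, so B# moves to pitch class 6. On the letter E that is E##.

E##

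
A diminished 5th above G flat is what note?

Dbb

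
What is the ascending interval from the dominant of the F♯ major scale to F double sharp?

The dominant of F# major is C#.
C# up to F##: letters C→F make it a fourth; 6 semitones makes it augmented.

augmented fourth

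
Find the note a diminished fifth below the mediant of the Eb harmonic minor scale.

C

The mediant of Eb harmonic minor is Gb.
A diminished fifth (6 semitones) below Gb lands on the letter C, giving C.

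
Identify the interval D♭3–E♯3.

Counting letters D–E gives a second.
Db→E# = 4 semitones, 2 wider than the major second (2), so doubly augmented.

doubly augmented second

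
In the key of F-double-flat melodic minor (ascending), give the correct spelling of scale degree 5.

Degree 5 takes the letter 4 steps above F, which is C.
In melodic minor (ascending), degree 5 sits 7 semitones above the tonic. Fbb + 7 semitones is pitch class 10, spelled on C as Cbb.

Cbb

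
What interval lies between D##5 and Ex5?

The letter names run D→E, a span of 1 letter step, so the interval is some kind of second.
D## to E## is 2 semitones. A major second is 2, so 2 makes it major.

major second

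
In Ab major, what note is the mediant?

C

The Ab major scale runs Ab Bb C Db Eb F G.
Degree 3 is C.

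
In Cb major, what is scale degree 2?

Db

The Cb major scale runs Cb Db Eb Fb Gb Ab Bb.
Degree 2 is Db.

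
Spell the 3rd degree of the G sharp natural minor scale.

The G# natural minor scale runs G# A# B C# D# E F#.
Degree 3 is B.

B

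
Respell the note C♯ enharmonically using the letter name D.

Db

C# is pitch class 1. The letter D alone is pitch class 2.
To reach pitch class 1 from D requires an offset of -1 semitone, i.e. flat: Db.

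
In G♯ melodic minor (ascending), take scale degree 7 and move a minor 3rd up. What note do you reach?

A#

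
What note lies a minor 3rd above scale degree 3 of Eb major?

Bb

Scale degree 3 of Eb major is G.
A minor third (3 semitones) above G lands on the letter B, giving Bb.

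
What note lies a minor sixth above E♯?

E up a major sixth is C#, so the target letter is C.
From E#, a minor sixth is 8 semitones up: C#.

C#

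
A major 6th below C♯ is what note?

A sixth below C lands on the letter E.
A major sixth spans 9 semitones, so C# moves to pitch class 4. On the letter E that is E.

E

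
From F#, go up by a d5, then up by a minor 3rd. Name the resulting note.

Eb

A diminished fifth up from F# is C (letter C, 6 semitones up).
A minor third up from C is Eb (letter E, 3 semitones up).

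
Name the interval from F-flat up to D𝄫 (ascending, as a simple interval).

minor sixth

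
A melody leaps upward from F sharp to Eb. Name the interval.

diminished seventh

Counting letters F–G–A–B–C–D–E gives a seventh.
F#→Eb = 9 semitones, 2 narrower than the major seventh (11), so diminished.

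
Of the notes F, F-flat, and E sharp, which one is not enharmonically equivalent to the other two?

Fb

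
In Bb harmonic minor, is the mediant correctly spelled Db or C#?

Each scale degree takes a distinct letter name. Degree 3 of a scale on B must use the letter D.
Db and C# are enharmonically the same pitch, but only Db uses the letter D, so it is the correct spelling here.

Db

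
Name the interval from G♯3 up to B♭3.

diminished third

The letter names run G→B, a span of 2 letter steps, so the interval is some kind of third.
G# to Bb is 2 semitones. A major third is 4, so 2 makes it diminished.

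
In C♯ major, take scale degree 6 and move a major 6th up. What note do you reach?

F##

Scale degree 6 of C# major is A#.
A major sixth (9 semitones) above A# lands on the letter F, giving F##.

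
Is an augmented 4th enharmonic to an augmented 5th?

No

An augmented fourth spans 6 semitones; an augmented fifth spans 8.
The spans differ, so they are not enharmonic equivalents.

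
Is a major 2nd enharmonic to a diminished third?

Yes

A major second spans 2 semitones; a diminished third spans 2.
They are enharmonically equivalent.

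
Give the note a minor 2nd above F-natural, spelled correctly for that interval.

Gb

A second above F lands on the letter G.
A minor second spans 1 semitone, so F moves to pitch class 6. On the letter G that is Gb.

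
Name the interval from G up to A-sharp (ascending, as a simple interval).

Counting letters G–A gives a second.
G→A# = 3 semitones, 1 wider than the major second (2), so augmented.

augmented second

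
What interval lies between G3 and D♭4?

diminished fifth

Counting letters G–A–B–C–D gives a fifth.
G→Db = 6 semitones, 1 narrower than the perfect fifth (7), so diminished.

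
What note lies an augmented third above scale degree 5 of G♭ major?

Scale degree 5 of Gb major is Db.
An augmented third (5 semitones) above Db lands on the letter F, giving F#.

F#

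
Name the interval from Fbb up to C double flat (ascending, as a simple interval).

perfect fifth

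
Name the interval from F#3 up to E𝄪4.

augmented seventh

The letter names run F→E, a span of 6 letter steps, so the interval is some kind of seventh.
F# to E## is 12 semitones. A major seventh is 11, so 12 makes it augmented.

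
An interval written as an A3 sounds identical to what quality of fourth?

perfect

An augmented third spans 5 semitones.
A fourth spanning 5 semitones is perfect (the perfect fourth is 5).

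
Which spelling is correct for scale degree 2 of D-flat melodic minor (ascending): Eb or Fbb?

Eb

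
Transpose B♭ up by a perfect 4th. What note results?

Eb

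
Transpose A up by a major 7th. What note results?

G#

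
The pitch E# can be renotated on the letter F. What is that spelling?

E# is pitch class 5. The letter F alone is pitch class 5.
Pitch class 5 on F needs no accidental: F.

F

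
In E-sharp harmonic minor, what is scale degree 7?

The E# harmonic minor scale runs E# F## G# A# B# C# D##.
Degree 7 is D##.

D##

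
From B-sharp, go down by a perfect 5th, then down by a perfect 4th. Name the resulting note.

B#

A perfect fifth down from B# is E# (letter E, 7 semitones down).
A perfect fourth down from E# is B# (letter B, 5 semitones down).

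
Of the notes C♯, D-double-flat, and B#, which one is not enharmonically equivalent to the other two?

In 12-tone equal temperament, enharmonic equivalents share a pitch class. C# is pitch class 1; Dbb is pitch class 0; B# is pitch class 0.
Dbb and B# share pitch class 0, while C# is pitch class 1.

C#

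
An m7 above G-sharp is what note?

F#

A seventh above G lands on the letter F.
A minor seventh spans 10 semitones, so G# moves to pitch class 6. On the letter F that is F#.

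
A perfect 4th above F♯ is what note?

F up a perfect fourth is Bb, so the target letter is B.
From F#, a perfect fourth is 5 semitones up: B.

B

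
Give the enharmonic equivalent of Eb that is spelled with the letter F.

Plain F sits 2 semitones above Eb, so on the letter F the same pitch needs a double flat: Fbb.

Fbb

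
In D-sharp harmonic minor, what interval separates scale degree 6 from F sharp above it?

perfect fifth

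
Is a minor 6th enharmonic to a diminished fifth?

A minor sixth spans 8 semitones; a diminished fifth spans 6.
The spans differ, so they are not enharmonic equivalents.

No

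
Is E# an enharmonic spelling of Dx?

E# is pitch class 5; D## is pitch class 4.
The pitch classes differ (5 vs. 4), so they are not enharmonic equivalents.

No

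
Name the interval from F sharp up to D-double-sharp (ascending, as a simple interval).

augmented sixth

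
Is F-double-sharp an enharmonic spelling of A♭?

No

Two spellings are enharmonically equivalent only if they share a pitch class.
Here F## → 7, Ab → 8; 7 ≠ 8, so they are not.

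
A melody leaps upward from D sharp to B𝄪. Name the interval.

augmented sixth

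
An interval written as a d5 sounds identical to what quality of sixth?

A diminished fifth spans 6 semitones.
A sixth spanning 6 semitones is doubly diminished (the major sixth is 9).

doubly diminished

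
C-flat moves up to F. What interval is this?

The letter names run C→F, a span of 3 letter steps, so the interval is some kind of fourth.
Cb to F is 6 semitones. A perfect fourth is 5, so 6 makes it augmented.

augmented fourth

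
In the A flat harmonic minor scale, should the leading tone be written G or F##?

G

Each scale degree takes a distinct letter name. Degree 7 of a scale on A must use the letter G.
G and F## are enharmonically the same pitch, but only G uses the letter G, so it is the correct spelling here.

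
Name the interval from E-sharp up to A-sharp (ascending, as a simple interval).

perfect fourth

Counting letters E–F–G–A gives a fourth.
E#→A# = 5 semitones, exactly the perfect fourth.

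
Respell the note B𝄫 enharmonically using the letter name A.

Bbb is pitch class 9. The letter A alone is pitch class 9.
Pitch class 9 on A needs no accidental: A.

A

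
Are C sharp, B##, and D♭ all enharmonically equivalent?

Yes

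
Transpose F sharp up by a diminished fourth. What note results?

A fourth above F lands on the letter B.
A diminished fourth spans 4 semitones, so F# moves to pitch class 10. On the letter B that is Bb.

Bb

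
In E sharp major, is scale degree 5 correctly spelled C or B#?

Each scale degree takes a distinct letter name. Degree 5 of a scale on E must use the letter B.
B# and C are enharmonically the same pitch, but only B# uses the letter B, so it is the correct spelling here.

B#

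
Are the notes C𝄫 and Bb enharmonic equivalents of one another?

Yes

Cbb = pitch class 10 and Bb = pitch class 10 — the same pitch class, so they are enharmonic equivalents.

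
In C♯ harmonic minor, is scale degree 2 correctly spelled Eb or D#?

Each scale degree takes a distinct letter name. Degree 2 of a scale on C must use the letter D.
D# and Eb are enharmonically the same pitch, but only D# uses the letter D, so it is the correct spelling here.

D#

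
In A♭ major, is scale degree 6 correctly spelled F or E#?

F

Each scale degree takes a distinct letter name. Degree 6 of a scale on A must use the letter F.
F and E# are enharmonically the same pitch, but only F uses the letter F, so it is the correct spelling here.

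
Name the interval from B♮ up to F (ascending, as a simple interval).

diminished fifth

Counting letters B–C–D–E–F gives a fifth.
B→F = 6 semitones, 1 narrower than the perfect fifth (7), so diminished.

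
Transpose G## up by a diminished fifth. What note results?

D#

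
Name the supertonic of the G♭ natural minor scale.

The Gb natural minor scale runs Gb Ab Bbb Cb Db Ebb Fb.
Degree 2 is Ab.

Ab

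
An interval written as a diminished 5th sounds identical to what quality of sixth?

A diminished fifth spans 6 semitones.
A sixth spanning 6 semitones is doubly diminished (the major sixth is 9).

doubly diminished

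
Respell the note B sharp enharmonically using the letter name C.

Plain C sits at the same pitch as B#, so on the letter C the same pitch needs a natural: C.

C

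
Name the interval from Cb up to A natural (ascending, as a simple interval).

The letter names run C→A, a span of 5 letter steps, so the interval is some kind of sixth.
Cb to A is 10 semitones. A major sixth is 9, so 10 makes it augmented.

augmented sixth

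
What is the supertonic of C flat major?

Db

Degree 2 takes the letter 1 step above C, which is D.
In major, degree 2 sits 2 semitones above the tonic. Cb + 2 semitones is pitch class 1, spelled on D as Db.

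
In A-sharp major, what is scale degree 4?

Degree 4 takes the letter 3 steps above A, which is D.
In major, degree 4 sits 5 semitones above the tonic. A# + 5 semitones is pitch class 3, spelled on D as D#.

D#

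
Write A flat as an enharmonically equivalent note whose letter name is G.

G#

Plain G sits 1 semitone below Ab, so on the letter G the same pitch needs a sharp: G#.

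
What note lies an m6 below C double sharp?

E##

A sixth below C lands on the letter E.
A minor sixth spans 8 semitones, so C## moves to pitch class 6. On the letter E that is E##.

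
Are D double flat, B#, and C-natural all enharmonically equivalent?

Dbb is pitch class 0; B# is pitch class 0; C is pitch class 0.
All spellings map to pitch class 0, so they are enharmonically equivalent.

Yes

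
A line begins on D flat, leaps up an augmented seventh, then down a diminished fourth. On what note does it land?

G##

An augmented seventh up from Db is C# (letter C, 12 semitones up).
A diminished fourth down from C# is G## (letter G, 4 semitones down).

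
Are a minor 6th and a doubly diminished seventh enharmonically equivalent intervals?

A minor sixth spans 8 semitones; a doubly diminished seventh spans 8.
They are enharmonically equivalent.

Yes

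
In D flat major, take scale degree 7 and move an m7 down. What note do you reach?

D

Scale degree 7 of Db major is C.
A minor seventh (10 semitones) below C lands on the letter D, giving D.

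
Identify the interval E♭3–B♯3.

doubly augmented fifth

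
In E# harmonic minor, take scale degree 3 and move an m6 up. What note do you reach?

Scale degree 3 of E# harmonic minor is G#.
A minor sixth (8 semitones) above G# lands on the letter E, giving E.

E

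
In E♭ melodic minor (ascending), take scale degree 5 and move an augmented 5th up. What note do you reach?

Scale degree 5 of Eb melodic minor (ascending) is Bb.
An augmented fifth (8 semitones) above Bb lands on the letter F, giving F#.

F#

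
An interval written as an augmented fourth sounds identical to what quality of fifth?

diminished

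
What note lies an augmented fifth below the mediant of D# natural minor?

Bb

The mediant of D# natural minor is F#.
An augmented fifth (8 semitones) below F# lands on the letter B, giving Bb.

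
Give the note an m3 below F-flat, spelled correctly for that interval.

A third below F lands on the letter D.
A minor third spans 3 semitones, so Fb moves to pitch class 1. On the letter D that is Db.

Db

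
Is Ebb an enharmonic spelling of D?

Yes

Ebb = pitch class 2 and D = pitch class 2 — the same pitch class, so they are enharmonic equivalents.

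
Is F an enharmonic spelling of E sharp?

Yes

F = pitch class 5 and E# = pitch class 5 — the same pitch class, so they are enharmonic equivalents.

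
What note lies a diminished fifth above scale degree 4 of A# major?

A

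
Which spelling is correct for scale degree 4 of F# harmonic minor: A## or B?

B

Each scale degree takes a distinct letter name. Degree 4 of a scale on F must use the letter B.
B and A## are enharmonically the same pitch, but only B uses the letter B, so it is the correct spelling here.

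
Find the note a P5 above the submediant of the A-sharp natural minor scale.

C#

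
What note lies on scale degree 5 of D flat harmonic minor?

Ab

The Db harmonic minor scale runs Db Eb Fb Gb Ab Bbb C.
Degree 5 is Ab.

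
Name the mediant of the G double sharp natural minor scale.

B#

Degree 3 takes the letter 2 steps above G, which is B.
In natural minor, degree 3 sits 3 semitones above the tonic. G## + 3 semitones is pitch class 0, spelled on B as B#.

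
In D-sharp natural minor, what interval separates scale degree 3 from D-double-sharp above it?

augmented sixth

Scale degree 3 of D# natural minor is F#.
F# up to D##: letters F→D make it a sixth; 10 semitones makes it augmented.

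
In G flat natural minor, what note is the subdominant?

Cb

Degree 4 takes the letter 3 steps above G, which is C.
In natural minor, degree 4 sits 5 semitones above the tonic. Gb + 5 semitones is pitch class 11, spelled on C as Cb.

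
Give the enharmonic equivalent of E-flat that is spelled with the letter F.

Eb is pitch class 3. The letter F alone is pitch class 5.
To reach pitch class 3 from F requires an offset of -2 semitones, i.e. double flat: Fbb.

Fbb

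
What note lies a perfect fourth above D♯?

G#

D up a perfect fourth is G, so the target letter is G.
From D#, a perfect fourth is 5 semitones up: G#.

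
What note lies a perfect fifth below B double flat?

Ebb

A fifth below B lands on the letter E.
A perfect fifth spans 7 semitones, so Bbb moves to pitch class 2. On the letter E that is Ebb.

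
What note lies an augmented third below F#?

Db

A third below F lands on the letter D.
An augmented third spans 5 semitones, so F# moves to pitch class 1. On the letter D that is Db.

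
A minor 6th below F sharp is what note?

F down a major sixth is Ab, so the target letter is A.
From F#, a minor sixth is 8 semitones down: A#.

A#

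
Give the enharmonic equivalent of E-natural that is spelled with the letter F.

E is pitch class 4. The letter F alone is pitch class 5.
To reach pitch class 4 from F requires an offset of -1 semitone, i.e. flat: Fb.

Fb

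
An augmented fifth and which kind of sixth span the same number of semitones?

An augmented fifth spans 8 semitones.
A sixth spanning 8 semitones is minor (the major sixth is 9).

minor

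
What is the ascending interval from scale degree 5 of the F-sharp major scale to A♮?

minor sixth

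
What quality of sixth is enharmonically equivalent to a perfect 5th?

diminished

A perfect fifth spans 7 semitones.
A sixth spanning 7 semitones is diminished (the major sixth is 9).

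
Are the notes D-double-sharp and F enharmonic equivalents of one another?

Two spellings are enharmonically equivalent only if they share a pitch class.
Here D## → 4, F → 5; 4 ≠ 5, so they are not.

No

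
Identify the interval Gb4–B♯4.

The letter names run G→B, a span of 2 letter steps, so the interval is some kind of third.
Gb to B# is 6 semitones. A major third is 4, so 6 makes it doubly augmented.

doubly augmented third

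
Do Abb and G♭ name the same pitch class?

Abb is pitch class 7; Gb is pitch class 6.
The pitch classes differ (7 vs. 6), so they are not enharmonic equivalents.

No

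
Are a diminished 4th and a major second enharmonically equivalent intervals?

No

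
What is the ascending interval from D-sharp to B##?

augmented sixth

The letter names run D→B, a span of 5 letter steps, so the interval is some kind of sixth.
D# to B## is 10 semitones. A major sixth is 9, so 10 makes it augmented.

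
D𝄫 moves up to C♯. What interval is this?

The letter names run D→C, a span of 6 letter steps, so the interval is some kind of seventh.
Dbb to C# is 13 semitones. A major seventh is 11, so 13 makes it doubly augmented.

doubly augmented seventh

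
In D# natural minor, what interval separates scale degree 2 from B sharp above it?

perfect fifth

Scale degree 2 of D# natural minor is E#.
E# up to B#: letters E→B make it a fifth; 7 semitones makes it perfect.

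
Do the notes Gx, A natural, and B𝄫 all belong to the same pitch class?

Yes

G## = pitch class 9 and A = pitch class 9 and Bbb = pitch class 9 — the same pitch class, so they are enharmonic equivalents.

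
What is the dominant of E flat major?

The Eb major scale runs Eb F G Ab Bb C D.
Degree 5 is Bb.

Bb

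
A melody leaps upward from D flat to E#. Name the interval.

doubly augmented second

Counting letters D–E gives a second.
Db→E# = 4 semitones, 2 wider than the major second (2), so doubly augmented.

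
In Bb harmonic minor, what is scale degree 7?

A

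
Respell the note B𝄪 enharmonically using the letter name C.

C#

Plain C sits 1 semitone below B##, so on the letter C the same pitch needs a sharp: C#.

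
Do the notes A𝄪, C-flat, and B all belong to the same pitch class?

A## is pitch class 11; Cb is pitch class 11; B is pitch class 11.
All spellings map to pitch class 11, so they are enharmonically equivalent.

Yes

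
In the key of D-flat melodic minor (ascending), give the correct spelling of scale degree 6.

Degree 6 takes the letter 5 steps above D, which is B.
In melodic minor (ascending), degree 6 sits 9 semitones above the tonic. Db + 9 semitones is pitch class 10, spelled on B as Bb.

Bb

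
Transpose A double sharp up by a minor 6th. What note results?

A sixth above A lands on the letter F.
A minor sixth spans 8 semitones, so A## moves to pitch class 7. On the letter F that is F##.

F##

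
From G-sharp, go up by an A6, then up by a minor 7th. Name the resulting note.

An augmented sixth up from G# is E## (letter E, 10 semitones up).
A minor seventh up from E## is D## (letter D, 10 semitones up).

D##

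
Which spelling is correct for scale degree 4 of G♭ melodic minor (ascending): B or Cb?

Each scale degree takes a distinct letter name. Degree 4 of a scale on G must use the letter C.
Cb and B are enharmonically the same pitch, but only Cb uses the letter C, so it is the correct spelling here.

Cb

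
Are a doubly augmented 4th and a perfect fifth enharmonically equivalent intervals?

Yes

A doubly augmented fourth spans 7 semitones; a perfect fifth spans 7.
They are enharmonically equivalent.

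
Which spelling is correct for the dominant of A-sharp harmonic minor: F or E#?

Each scale degree takes a distinct letter name. Degree 5 of a scale on A must use the letter E.
E# and F are enharmonically the same pitch, but only E# uses the letter E, so it is the correct spelling here.

E#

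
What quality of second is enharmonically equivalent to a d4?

doubly augmented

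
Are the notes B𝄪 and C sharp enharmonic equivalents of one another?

Yes

B## = pitch class 1 and C# = pitch class 1 — the same pitch class, so they are enharmonic equivalents.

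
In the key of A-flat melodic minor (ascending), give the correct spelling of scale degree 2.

Degree 2 takes the letter 1 step above A, which is B.
In melodic minor (ascending), degree 2 sits 2 semitones above the tonic. Ab + 2 semitones is pitch class 10, spelled on B as Bb.

Bb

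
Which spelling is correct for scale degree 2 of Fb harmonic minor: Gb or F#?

Gb

Each scale degree takes a distinct letter name. Degree 2 of a scale on F must use the letter G.
Gb and F# are enharmonically the same pitch, but only Gb uses the letter G, so it is the correct spelling here.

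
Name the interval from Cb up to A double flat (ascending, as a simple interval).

minor sixth

Counting letters C–D–E–F–G–A gives a sixth.
Cb→Abb = 8 semitones, 1 narrower than the major sixth (9), so minor.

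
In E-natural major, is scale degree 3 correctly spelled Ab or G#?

G#

Each scale degree takes a distinct letter name. Degree 3 of a scale on E must use the letter G.
G# and Ab are enharmonically the same pitch, but only G# uses the letter G, so it is the correct spelling here.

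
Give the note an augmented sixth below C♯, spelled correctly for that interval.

Eb

A sixth below C lands on the letter E.
An augmented sixth spans 10 semitones, so C# moves to pitch class 3. On the letter E that is Eb.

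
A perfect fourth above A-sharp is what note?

A fourth above A lands on the letter D.
A perfect fourth spans 5 semitones, so A# moves to pitch class 3. On the letter D that is D#.

D#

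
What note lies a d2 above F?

F up a major second is G, so the target letter is G.
From F, a diminished second is 0 semitones up: Gbb.

Gbb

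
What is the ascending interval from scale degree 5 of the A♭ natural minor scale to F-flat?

minor second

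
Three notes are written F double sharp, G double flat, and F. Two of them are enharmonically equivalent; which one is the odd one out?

F##

In 12-tone equal temperament, enharmonic equivalents share a pitch class. F## is pitch class 7; Gbb is pitch class 5; F is pitch class 5.
Gbb and F share pitch class 5, while F## is pitch class 7.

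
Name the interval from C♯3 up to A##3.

Counting letters C–D–E–F–G–A gives a sixth.
C#→A## = 10 semitones, 1 wider than the major sixth (9), so augmented.

augmented sixth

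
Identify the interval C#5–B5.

The letter names run C→B, a span of 6 letter steps, so the interval is some kind of seventh.
C# to B is 10 semitones. A major seventh is 11, so 10 makes it minor.

minor seventh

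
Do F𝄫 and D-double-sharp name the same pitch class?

Two spellings are enharmonically equivalent only if they share a pitch class.
Here Fbb → 3, D## → 4; 3 ≠ 4, so they are not.

No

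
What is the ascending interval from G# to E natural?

minor sixth

Counting letters G–A–B–C–D–E gives a sixth.
G#→E = 8 semitones, 1 narrower than the major sixth (9), so minor.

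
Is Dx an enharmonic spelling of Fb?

Yes

D## = pitch class 4 and Fb = pitch class 4 — the same pitch class, so they are enharmonic equivalents.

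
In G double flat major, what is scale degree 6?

Ebb

The Gbb major scale runs Gbb Abb Bbb Cbb Dbb Ebb Fb.
Degree 6 is Ebb.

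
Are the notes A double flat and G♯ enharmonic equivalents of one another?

No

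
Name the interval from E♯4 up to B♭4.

Counting letters E–F–G–A–B gives a fifth.
E#→Bb = 5 semitones, 2 narrower than the perfect fifth (7), so doubly diminished.

doubly diminished fifth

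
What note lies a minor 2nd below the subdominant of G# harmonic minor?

The subdominant of G# harmonic minor is C#.
A minor second (1 semitone) below C# lands on the letter B, giving B#.

B#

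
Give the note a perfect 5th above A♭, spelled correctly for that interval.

Eb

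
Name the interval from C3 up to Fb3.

Counting letters C–D–E–F gives a fourth.
C→Fb = 4 semitones, 1 narrower than the perfect fourth (5), so diminished.

diminished fourth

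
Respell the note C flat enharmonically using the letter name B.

B

Cb is pitch class 11. The letter B alone is pitch class 11.
Pitch class 11 on B needs no accidental: B.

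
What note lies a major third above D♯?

F##

D up a major third is F#, so the target letter is F.
From D#, a major third is 4 semitones up: F##.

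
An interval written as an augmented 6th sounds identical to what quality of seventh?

An augmented sixth spans 10 semitones.
A seventh spanning 10 semitones is minor (the major seventh is 11).

minor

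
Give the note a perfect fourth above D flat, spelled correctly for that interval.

D up a perfect fourth is G, so the target letter is G.
From Db, a perfect fourth is 5 semitones up: Gb.

Gb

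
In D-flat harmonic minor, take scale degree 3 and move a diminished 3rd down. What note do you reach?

Scale degree 3 of Db harmonic minor is Fb.
A diminished third (2 semitones) below Fb lands on the letter D, giving D.

D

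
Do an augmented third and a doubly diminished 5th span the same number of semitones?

Yes

An augmented third spans 5 semitones; a doubly diminished fifth spans 5.
They are enharmonically equivalent.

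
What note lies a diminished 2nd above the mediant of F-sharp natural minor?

Bbb

The mediant of F# natural minor is A.
A diminished second (0 semitones) above A lands on the letter B, giving Bbb.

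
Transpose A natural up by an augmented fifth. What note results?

A fifth above A lands on the letter E.
An augmented fifth spans 8 semitones, so A moves to pitch class 5. On the letter E that is E#.

E#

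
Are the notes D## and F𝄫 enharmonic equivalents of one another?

D## is pitch class 4; Fbb is pitch class 3.
The pitch classes differ (4 vs. 3), so they are not enharmonic equivalents.

No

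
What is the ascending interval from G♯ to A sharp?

Counting letters G–A gives a second.
G#→A# = 2 semitones, exactly the major second.

major second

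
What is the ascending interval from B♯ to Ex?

augmented fourth

Counting letters B–C–D–E gives a fourth.
B#→E## = 6 semitones, 1 wider than the perfect fourth (5), so augmented.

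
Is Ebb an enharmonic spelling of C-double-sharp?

Yes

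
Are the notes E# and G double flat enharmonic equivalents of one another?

Yes

E# is pitch class 5; Gbb is pitch class 5.
All spellings map to pitch class 5, so they are enharmonically equivalent.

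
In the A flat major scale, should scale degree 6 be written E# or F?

F

Each scale degree takes a distinct letter name. Degree 6 of a scale on A must use the letter F.
F and E# are enharmonically the same pitch, but only F uses the letter F, so it is the correct spelling here.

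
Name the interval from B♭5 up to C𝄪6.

The letter names run B→C, a span of 1 letter step, so the interval is some kind of second.
Bb to C## is 4 semitones. A major second is 2, so 4 makes it doubly augmented.

doubly augmented second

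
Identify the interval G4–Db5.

The letter names run G→D, a span of 4 letter steps, so the interval is some kind of fifth.
G to Db is 6 semitones. A perfect fifth is 7, so 6 makes it diminished.

diminished fifth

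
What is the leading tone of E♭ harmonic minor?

Degree 7 takes the letter 6 steps above E, which is D.
In harmonic minor, degree 7 sits 11 semitones above the tonic. Eb + 11 semitones is pitch class 2, spelled on D as D.

D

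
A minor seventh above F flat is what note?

A seventh above F lands on the letter E.
A minor seventh spans 10 semitones, so Fb moves to pitch class 2. On the letter E that is Ebb.

Ebb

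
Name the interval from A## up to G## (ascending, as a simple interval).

The letter names run A→G, a span of 6 letter steps, so the interval is some kind of seventh.
A## to G## is 10 semitones. A major seventh is 11, so 10 makes it minor.

minor seventh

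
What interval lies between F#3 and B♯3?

The letter names run F→B, a span of 3 letter steps, so the interval is some kind of fourth.
F# to B# is 6 semitones. A perfect fourth is 5, so 6 makes it augmented.

augmented fourth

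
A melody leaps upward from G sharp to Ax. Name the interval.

augmented second

The letter names run G→A, a span of 1 letter step, so the interval is some kind of second.
G# to A## is 3 semitones. A major second is 2, so 3 makes it augmented.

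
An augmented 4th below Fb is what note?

Cbb

F down a perfect fourth is C, so the target letter is C.
From Fb, an augmented fourth is 6 semitones down: Cbb.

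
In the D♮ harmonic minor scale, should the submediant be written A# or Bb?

Bb

Each scale degree takes a distinct letter name. Degree 6 of a scale on D must use the letter B.
Bb and A# are enharmonically the same pitch, but only Bb uses the letter B, so it is the correct spelling here.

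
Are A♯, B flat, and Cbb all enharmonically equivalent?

Yes

A# = pitch class 10 and Bb = pitch class 10 and Cbb = pitch class 10 — the same pitch class, so they are enharmonic equivalents.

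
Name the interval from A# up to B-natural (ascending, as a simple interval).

The letter names run A→B, a span of 1 letter step, so the interval is some kind of second.
A# to B is 1 semitone. A major second is 2, so 1 makes it minor.

minor second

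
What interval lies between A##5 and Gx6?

minor seventh

Counting letters A–B–C–D–E–F–G gives a seventh.
A##→G## = 10 semitones, 1 narrower than the major seventh (11), so minor.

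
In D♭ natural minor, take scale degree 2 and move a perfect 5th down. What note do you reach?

Ab

Scale degree 2 of Db natural minor is Eb.
A perfect fifth (7 semitones) below Eb lands on the letter A, giving Ab.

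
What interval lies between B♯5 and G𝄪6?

major sixth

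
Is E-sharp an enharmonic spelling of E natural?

No

E# is pitch class 5; E is pitch class 4.
The pitch classes differ (5 vs. 4), so they are not enharmonic equivalents.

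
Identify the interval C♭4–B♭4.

The letter names run C→B, a span of 6 letter steps, so the interval is some kind of seventh.
Cb to Bb is 11 semitones. A major seventh is 11, so 11 makes it major.

major seventh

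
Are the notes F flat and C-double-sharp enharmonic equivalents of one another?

No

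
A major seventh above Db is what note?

D up a major seventh is C#, so the target letter is C.
From Db, a major seventh is 11 semitones up: C.

C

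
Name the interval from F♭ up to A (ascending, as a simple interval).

augmented third

The letter names run F→A, a span of 2 letter steps, so the interval is some kind of third.
Fb to A is 5 semitones. A major third is 4, so 5 makes it augmented.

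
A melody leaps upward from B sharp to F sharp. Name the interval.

diminished fifth

Counting letters B–C–D–E–F gives a fifth.
B#→F# = 6 semitones, 1 narrower than the perfect fifth (7), so diminished.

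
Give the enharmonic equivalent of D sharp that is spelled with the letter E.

Plain E sits 1 semitone above D#, so on the letter E the same pitch needs a flat: Eb.

Eb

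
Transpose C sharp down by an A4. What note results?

G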